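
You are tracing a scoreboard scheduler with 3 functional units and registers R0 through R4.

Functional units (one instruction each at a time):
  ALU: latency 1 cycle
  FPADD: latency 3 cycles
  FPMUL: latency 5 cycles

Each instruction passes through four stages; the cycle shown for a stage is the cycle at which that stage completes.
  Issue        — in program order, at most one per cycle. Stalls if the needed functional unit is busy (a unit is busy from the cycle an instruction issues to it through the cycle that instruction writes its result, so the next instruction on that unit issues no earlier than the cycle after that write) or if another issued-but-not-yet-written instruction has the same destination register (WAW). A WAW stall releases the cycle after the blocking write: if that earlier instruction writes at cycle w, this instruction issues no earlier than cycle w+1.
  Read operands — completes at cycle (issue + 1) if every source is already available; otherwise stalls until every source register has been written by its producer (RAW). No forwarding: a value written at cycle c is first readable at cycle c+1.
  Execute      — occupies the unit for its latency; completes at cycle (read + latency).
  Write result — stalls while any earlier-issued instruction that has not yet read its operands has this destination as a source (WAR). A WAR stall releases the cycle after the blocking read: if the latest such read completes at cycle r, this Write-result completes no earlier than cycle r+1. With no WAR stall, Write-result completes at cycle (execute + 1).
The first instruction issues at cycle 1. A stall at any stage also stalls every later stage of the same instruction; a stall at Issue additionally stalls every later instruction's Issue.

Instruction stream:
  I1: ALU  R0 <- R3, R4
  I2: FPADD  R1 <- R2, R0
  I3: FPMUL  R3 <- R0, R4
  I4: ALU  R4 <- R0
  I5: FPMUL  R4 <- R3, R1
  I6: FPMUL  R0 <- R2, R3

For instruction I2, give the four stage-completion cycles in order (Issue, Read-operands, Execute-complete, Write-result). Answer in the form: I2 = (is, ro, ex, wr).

I1  is:1  ro:2  ex:3  wr:4
I2  is:2  ro:5  ex:8  wr:9  — RAW R0: wait I1 write@4
I3  is:3  ro:5  ex:10  wr:11  — RAW R0: wait I1 write@4
I4  is:5  ro:6  ex:7  wr:8  — struct: ALU busy until I1 writes@4
I5  is:12  ro:13  ex:18  wr:19  — struct: FPMUL busy until I3 writes@11
I6  is:20  ro:21  ex:26  wr:27  — struct: FPMUL busy until I5 writes@19

I2 = (2, 5, 8, 9)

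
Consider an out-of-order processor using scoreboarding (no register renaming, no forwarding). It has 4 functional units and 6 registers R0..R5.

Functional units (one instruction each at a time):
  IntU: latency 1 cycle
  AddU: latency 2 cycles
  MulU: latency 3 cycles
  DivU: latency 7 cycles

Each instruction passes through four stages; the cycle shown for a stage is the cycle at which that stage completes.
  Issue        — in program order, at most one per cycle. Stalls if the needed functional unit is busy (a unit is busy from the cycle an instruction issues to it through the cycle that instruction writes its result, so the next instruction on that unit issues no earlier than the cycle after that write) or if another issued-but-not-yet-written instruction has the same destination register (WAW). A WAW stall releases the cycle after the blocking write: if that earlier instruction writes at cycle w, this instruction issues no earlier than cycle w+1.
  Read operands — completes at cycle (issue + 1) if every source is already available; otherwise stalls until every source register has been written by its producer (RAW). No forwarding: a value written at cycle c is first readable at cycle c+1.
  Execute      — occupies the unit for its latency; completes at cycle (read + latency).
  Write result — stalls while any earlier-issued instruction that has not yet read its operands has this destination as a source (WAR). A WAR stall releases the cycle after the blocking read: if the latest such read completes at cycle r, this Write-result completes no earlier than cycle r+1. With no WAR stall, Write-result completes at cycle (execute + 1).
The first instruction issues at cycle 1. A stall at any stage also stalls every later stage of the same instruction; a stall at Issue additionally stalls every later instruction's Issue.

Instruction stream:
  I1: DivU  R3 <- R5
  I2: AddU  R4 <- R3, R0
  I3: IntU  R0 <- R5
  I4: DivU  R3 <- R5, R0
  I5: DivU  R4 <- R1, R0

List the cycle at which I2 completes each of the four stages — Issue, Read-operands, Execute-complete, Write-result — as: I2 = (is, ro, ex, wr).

I2 = (2, 11, 13, 14)

  I1 | 1 | 2 | 9 | 10
  I2 | 2 | 11 | 13 | 14   RAW R3: wait I1 write@10
  I3 | 3 | 4 | 5 | 12   WAR R0: wait I2 read@11
  I4 | 11 | 13 | 20 | 21   struct: DivU busy until I1 writes@10 · RAW R0: wait I3 write@12
  I5 | 22 | 23 | 30 | 31   struct: DivU busy until I4 writes@21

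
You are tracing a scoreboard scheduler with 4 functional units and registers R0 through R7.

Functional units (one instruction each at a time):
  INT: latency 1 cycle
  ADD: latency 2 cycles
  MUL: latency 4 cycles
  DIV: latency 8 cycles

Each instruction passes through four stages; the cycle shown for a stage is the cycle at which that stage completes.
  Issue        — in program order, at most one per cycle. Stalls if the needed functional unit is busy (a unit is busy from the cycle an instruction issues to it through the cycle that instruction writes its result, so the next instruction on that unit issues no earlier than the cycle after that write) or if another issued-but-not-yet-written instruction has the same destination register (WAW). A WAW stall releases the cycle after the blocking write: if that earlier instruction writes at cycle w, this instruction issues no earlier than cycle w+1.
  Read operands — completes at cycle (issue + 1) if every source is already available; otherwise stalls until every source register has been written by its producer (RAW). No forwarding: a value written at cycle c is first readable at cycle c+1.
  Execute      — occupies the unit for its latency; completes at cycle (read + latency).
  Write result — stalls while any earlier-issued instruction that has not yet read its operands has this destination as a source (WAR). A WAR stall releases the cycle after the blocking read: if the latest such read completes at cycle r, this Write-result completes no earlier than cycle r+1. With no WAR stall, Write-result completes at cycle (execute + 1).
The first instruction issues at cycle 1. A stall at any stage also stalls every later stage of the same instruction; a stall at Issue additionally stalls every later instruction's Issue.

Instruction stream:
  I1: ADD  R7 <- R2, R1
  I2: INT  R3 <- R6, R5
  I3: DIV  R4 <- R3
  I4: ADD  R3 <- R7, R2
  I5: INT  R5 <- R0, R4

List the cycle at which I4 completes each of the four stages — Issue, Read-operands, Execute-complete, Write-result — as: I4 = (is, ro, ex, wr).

[1] issue I1 (ADD)
[2] I1 read-ops · issue I2 (INT)
[3] I2 read-ops · issue I3 (DIV)
[4] I1 finished on ADD · I2 finished on INT
[5] I1→R7 · I2→R3
[6] I3 read-ops · issue I4 (ADD)
[7] I4 read-ops · issue I5 (INT)
[9] I4 finished on ADD
[10] I4→R3
[14] I3 finished on DIV
[15] I3→R4
[16] I5 read-ops
[17] I5 finished on INT
[18] I5→R5

I4 = (6, 7, 9, 10)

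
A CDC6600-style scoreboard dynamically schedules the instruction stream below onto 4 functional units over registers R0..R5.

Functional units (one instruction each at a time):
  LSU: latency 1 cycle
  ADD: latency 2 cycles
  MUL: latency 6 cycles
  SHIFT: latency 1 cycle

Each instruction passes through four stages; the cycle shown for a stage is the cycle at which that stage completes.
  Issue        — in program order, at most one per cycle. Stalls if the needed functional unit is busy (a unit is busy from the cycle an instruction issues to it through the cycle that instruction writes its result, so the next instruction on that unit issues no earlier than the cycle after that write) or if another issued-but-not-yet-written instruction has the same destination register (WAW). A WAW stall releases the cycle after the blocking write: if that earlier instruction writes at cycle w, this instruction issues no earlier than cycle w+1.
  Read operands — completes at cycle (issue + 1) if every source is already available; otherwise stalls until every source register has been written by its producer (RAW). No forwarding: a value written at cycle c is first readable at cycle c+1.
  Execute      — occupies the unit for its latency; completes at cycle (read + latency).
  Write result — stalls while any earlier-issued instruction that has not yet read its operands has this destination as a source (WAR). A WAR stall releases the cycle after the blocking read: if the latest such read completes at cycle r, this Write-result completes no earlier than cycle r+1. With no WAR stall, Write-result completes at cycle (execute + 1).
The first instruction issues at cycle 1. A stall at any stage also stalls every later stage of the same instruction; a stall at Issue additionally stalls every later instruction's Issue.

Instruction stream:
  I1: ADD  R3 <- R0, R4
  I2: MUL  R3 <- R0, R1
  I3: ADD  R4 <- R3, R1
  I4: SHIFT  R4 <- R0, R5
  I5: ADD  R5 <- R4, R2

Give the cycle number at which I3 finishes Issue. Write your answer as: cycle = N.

t=1  I1 issues→ADD
t=2  I1 reads
t=4  I1 exec-done
t=5  I1 writes R3
t=6  I2 issues→MUL
t=7  I2 reads | I3 issues→ADD
t=13  I2 exec-done
t=14  I2 writes R3
t=15  I3 reads
t=17  I3 exec-done
t=18  I3 writes R4
t=19  I4 issues→SHIFT
t=20  I4 reads | I5 issues→ADD
t=21  I4 exec-done
t=22  I4 writes R4
t=23  I5 reads
t=25  I5 exec-done
t=26  I5 writes R5

cycle = 7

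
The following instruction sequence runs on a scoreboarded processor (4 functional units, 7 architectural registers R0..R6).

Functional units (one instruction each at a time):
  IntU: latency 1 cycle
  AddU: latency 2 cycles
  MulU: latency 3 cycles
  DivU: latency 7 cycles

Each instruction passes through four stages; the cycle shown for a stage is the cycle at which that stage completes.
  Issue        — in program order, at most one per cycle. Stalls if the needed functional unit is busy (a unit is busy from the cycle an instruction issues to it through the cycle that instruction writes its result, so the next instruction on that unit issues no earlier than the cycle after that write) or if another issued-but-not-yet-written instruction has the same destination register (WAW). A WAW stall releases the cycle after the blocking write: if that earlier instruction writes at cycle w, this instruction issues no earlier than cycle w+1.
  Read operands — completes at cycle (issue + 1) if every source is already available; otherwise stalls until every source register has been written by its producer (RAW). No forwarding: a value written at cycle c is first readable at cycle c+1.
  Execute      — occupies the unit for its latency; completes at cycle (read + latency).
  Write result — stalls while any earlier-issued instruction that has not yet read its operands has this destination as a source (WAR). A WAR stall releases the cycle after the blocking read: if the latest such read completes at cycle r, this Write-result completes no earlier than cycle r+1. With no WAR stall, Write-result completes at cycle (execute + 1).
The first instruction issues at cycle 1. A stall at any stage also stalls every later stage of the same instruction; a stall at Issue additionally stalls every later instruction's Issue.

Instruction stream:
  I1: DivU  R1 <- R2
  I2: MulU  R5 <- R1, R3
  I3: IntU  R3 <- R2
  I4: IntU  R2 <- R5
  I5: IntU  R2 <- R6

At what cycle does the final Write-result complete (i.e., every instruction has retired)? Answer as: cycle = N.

cycle = 22

cycle 1: I1 dispatched to DivU
cycle 2: I1 operands ready; I2 dispatched to MulU
cycle 3: I3 dispatched to IntU
cycle 4: I3 operands ready
cycle 5: I3 complete
cycle 9: I1 complete
cycle 10: R1←I1
cycle 11: I2 operands ready
cycle 12: R3←I3
cycle 13: I4 dispatched to IntU
cycle 14: I2 complete
cycle 15: R5←I2
cycle 16: I4 operands ready
cycle 17: I4 complete
cycle 18: R2←I4
cycle 19: I5 dispatched to IntU
cycle 20: I5 operands ready
cycle 21: I5 complete
cycle 22: R2←I5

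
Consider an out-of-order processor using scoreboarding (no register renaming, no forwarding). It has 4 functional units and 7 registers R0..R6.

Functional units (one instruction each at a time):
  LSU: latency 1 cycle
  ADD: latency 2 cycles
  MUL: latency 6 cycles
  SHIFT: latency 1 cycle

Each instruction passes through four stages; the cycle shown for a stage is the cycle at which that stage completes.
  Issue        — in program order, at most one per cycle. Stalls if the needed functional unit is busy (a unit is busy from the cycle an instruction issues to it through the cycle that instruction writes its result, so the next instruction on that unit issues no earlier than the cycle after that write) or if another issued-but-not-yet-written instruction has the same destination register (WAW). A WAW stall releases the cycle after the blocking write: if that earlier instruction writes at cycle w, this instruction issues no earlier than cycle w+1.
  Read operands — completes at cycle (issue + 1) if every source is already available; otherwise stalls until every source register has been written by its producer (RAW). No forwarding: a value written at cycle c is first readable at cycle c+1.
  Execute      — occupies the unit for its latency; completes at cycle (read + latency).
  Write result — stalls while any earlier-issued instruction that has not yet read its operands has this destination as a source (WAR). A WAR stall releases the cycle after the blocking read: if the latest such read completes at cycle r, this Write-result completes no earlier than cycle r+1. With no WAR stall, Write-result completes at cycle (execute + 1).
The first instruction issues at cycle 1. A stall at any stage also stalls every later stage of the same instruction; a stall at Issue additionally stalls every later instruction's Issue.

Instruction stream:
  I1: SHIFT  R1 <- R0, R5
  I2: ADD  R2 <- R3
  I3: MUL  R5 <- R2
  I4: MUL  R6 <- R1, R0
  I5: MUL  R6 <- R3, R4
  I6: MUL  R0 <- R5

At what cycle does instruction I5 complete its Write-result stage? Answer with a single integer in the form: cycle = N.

I1: IS=1 RO=2 EX=3 WR=4
I2: IS=2 RO=3 EX=5 WR=6
I3: IS=3 RO=7 EX=13 WR=14  [RAW R2: wait I2 write@6]
I4: IS=15 RO=16 EX=22 WR=23  [struct: MUL busy until I3 writes@14]
I5: IS=24 RO=25 EX=31 WR=32  [struct: MUL busy until I4 writes@23]
I6: IS=33 RO=34 EX=40 WR=41  [struct: MUL busy until I5 writes@32]

cycle = 32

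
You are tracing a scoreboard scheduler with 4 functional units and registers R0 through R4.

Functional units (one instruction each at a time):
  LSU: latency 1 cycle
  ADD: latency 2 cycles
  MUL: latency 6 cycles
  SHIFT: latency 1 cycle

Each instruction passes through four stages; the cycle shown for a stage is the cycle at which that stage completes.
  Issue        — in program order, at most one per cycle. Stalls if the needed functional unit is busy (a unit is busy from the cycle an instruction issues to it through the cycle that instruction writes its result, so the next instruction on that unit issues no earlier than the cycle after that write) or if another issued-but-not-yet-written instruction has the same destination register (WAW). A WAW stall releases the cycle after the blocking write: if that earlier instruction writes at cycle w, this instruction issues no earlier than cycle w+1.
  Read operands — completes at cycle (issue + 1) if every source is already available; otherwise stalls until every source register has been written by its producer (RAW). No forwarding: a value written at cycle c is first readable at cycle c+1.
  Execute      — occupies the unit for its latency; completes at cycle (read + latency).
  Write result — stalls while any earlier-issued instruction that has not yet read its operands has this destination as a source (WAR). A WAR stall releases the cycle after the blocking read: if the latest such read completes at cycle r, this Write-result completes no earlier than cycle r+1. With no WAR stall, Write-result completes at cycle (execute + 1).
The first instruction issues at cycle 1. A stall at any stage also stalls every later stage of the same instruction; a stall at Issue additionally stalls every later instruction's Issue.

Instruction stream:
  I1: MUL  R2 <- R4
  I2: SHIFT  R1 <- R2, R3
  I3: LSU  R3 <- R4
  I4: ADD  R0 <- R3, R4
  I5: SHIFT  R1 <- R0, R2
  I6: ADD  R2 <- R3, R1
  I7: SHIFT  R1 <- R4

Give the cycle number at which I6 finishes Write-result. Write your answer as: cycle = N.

  I1 | 1 | 2 | 8 | 9
  I2 | 2 | 10 | 11 | 12   RAW R2: wait I1 write@9
  I3 | 3 | 4 | 5 | 11   WAR R3: wait I2 read@10
  I4 | 4 | 12 | 14 | 15   RAW R3: wait I3 write@11
  I5 | 13 | 16 | 17 | 18   struct: SHIFT busy until I2 writes@12 · RAW R0: wait I4 write@15
  I6 | 16 | 19 | 21 | 22   struct: ADD busy until I4 writes@15 · RAW R1: wait I5 write@18
  I7 | 19 | 20 | 21 | 22   struct: SHIFT busy until I5 writes@18

cycle = 22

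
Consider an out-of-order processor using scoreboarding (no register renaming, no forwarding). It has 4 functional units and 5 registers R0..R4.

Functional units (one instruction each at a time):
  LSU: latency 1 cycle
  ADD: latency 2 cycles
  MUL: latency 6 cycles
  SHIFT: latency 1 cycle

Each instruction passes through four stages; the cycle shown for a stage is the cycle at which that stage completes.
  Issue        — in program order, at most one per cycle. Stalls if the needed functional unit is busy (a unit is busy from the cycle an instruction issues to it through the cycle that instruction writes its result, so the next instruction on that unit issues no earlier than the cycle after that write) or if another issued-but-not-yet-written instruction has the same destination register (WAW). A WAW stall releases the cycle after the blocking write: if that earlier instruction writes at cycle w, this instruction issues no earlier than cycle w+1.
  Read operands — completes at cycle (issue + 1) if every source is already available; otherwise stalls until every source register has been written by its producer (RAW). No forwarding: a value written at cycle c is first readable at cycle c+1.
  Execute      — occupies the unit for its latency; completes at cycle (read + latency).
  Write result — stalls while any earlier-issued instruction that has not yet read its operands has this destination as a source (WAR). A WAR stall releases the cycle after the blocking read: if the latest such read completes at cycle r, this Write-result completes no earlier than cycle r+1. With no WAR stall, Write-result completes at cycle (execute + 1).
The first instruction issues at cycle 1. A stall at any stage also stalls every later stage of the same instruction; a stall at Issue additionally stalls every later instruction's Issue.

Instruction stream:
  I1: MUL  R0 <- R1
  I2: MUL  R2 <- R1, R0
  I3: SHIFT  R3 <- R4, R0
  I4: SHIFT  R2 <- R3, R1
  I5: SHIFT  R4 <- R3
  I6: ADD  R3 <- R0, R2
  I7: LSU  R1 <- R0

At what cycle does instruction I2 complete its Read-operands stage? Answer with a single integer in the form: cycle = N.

cycle = 11

t=1  I1 issues→MUL
t=2  I1 reads
t=8  I1 exec-done
t=9  I1 writes R0
t=10  I2 issues→MUL
t=11  I2 reads | I3 issues→SHIFT
t=12  I3 reads
t=13  I3 exec-done
t=14  I3 writes R3
t=17  I2 exec-done
t=18  I2 writes R2
t=19  I4 issues→SHIFT
t=20  I4 reads
t=21  I4 exec-done
t=22  I4 writes R2
t=23  I5 issues→SHIFT
t=24  I5 reads | I6 issues→ADD
t=25  I5 exec-done | I6 reads | I7 issues→LSU
t=26  I5 writes R4 | I7 reads
t=27  I6 exec-done | I7 exec-done
t=28  I6 writes R3 | I7 writes R1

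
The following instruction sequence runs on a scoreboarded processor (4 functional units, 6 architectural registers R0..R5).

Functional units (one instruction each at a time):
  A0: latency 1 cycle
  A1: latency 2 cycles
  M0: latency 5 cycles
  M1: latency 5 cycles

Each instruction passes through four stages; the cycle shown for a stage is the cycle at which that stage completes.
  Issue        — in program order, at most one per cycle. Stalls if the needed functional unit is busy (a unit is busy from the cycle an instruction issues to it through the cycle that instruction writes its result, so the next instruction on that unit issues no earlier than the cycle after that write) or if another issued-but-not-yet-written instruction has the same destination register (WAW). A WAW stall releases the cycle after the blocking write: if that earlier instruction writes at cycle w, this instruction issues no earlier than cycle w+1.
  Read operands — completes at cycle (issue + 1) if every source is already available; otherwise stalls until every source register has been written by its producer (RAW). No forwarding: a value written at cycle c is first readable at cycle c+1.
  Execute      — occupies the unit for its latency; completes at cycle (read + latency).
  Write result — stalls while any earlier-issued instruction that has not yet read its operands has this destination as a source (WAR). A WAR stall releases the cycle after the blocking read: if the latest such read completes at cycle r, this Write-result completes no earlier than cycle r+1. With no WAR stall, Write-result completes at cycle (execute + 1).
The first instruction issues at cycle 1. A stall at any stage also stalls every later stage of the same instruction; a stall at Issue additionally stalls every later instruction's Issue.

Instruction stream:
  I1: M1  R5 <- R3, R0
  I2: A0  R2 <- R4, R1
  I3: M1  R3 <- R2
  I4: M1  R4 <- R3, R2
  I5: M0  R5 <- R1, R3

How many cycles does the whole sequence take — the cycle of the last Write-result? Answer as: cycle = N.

t=1  I1 dispatched to M1
t=2  I1 operands ready | I2 dispatched to A0
t=3  I2 operands ready
t=4  I2 complete
t=5  R2←I2
t=7  I1 complete
t=8  R5←I1
t=9  I3 dispatched to M1
t=10  I3 operands ready
t=15  I3 complete
t=16  R3←I3
t=17  I4 dispatched to M1
t=18  I4 operands ready | I5 dispatched to M0
t=19  I5 operands ready
t=23  I4 complete
t=24  R4←I4 | I5 complete
t=25  R5←I5

cycle = 25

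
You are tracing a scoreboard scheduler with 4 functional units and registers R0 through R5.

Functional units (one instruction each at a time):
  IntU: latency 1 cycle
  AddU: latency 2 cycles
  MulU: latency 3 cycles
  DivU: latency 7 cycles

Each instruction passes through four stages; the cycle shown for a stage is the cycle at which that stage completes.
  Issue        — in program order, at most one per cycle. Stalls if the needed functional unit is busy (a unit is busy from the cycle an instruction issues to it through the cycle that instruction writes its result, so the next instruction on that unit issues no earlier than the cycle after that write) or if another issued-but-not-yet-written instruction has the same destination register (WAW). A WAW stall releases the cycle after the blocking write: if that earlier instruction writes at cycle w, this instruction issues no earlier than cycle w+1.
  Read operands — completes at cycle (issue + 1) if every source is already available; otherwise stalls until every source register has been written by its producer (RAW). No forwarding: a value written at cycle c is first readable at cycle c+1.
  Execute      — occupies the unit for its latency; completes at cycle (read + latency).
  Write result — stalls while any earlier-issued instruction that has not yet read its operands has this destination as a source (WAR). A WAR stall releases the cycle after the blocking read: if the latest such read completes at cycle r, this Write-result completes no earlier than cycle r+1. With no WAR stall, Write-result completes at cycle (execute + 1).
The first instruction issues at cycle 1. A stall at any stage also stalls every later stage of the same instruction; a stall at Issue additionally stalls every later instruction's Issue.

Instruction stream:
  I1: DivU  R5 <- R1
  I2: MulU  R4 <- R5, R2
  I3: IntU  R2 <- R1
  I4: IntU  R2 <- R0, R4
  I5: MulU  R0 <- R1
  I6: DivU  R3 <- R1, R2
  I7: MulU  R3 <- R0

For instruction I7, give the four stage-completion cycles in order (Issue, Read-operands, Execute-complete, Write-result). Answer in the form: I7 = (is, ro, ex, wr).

c1: I1 dispatched to DivU
c2: I1 operands ready; I2 dispatched to MulU
c3: I3 dispatched to IntU
c4: I3 operands ready
c5: I3 complete
c9: I1 complete
c10: R5←I1
c11: I2 operands ready
c12: R2←I3
c13: I4 dispatched to IntU
c14: I2 complete
c15: R4←I2
c16: I4 operands ready; I5 dispatched to MulU
c17: I4 complete; I5 operands ready; I6 dispatched to DivU
c18: R2←I4
c19: I6 operands ready
c20: I5 complete
c21: R0←I5
c26: I6 complete
c27: R3←I6
c28: I7 dispatched to MulU
c29: I7 operands ready
c32: I7 complete
c33: R3←I7

I7 = (28, 29, 32, 33)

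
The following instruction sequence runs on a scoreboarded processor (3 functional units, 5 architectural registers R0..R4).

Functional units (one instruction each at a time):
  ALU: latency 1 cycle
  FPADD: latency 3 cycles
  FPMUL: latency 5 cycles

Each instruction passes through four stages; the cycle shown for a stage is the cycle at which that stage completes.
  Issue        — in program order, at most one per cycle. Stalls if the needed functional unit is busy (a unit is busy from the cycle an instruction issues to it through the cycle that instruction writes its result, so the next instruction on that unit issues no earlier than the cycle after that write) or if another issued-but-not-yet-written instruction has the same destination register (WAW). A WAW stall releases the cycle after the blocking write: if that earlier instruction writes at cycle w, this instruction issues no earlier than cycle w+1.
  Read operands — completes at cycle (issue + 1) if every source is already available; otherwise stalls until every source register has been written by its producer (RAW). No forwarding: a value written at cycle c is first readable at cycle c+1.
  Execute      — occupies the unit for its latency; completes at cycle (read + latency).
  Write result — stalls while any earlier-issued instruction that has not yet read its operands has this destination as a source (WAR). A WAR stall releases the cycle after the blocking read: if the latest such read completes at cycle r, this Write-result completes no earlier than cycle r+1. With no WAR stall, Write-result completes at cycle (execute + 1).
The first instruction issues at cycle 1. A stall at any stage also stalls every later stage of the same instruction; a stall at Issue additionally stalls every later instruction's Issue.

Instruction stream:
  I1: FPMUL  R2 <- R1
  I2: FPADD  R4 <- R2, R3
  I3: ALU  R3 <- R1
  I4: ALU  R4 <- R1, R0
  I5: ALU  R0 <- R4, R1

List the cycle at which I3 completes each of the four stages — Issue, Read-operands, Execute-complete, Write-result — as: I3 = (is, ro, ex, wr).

I3 = (3, 4, 5, 10)

[1] I1→FPMUL
[2] I1 RO | I2→FPADD
[3] I3→ALU
[4] I3 RO
[5] I3 EX
[7] I1 EX
[8] I1 WR R2
[9] I2 RO
[10] I3 WR R3
[12] I2 EX
[13] I2 WR R4
[14] I4→ALU
[15] I4 RO
[16] I4 EX
[17] I4 WR R4
[18] I5→ALU
[19] I5 RO
[20] I5 EX
[21] I5 WR R0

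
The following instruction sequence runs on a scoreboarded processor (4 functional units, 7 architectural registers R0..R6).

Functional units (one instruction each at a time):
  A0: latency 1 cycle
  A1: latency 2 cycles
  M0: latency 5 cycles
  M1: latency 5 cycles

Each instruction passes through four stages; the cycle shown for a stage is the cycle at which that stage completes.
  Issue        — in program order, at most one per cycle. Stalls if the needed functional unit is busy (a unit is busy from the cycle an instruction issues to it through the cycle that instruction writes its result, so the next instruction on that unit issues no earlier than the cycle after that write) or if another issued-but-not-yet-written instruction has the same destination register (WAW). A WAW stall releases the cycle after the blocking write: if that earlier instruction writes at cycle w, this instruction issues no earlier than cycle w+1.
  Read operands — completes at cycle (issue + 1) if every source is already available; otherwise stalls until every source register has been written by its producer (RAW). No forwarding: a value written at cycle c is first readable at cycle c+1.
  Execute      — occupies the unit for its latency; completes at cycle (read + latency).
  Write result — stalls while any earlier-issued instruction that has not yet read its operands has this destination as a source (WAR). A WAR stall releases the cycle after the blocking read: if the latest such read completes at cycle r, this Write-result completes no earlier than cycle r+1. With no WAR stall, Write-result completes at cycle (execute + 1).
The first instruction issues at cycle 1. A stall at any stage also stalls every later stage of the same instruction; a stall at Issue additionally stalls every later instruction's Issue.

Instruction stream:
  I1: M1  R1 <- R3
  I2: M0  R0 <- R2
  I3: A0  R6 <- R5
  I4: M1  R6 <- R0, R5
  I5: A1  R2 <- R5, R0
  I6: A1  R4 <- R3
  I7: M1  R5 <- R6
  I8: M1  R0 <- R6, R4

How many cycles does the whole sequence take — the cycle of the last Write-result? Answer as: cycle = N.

cycle = 32

1) issue 1, read 2, done 7, write 8
2) issue 2, read 3, done 8, write 9
3) issue 3, read 4, done 5, write 6
4) issue 9, read 10, done 15, write 16  <struct: M1 busy until I1 writes@8>
5) issue 10, read 11, done 13, write 14
6) issue 15, read 16, done 18, write 19  <struct: A1 busy until I5 writes@14>
7) issue 17, read 18, done 23, write 24  <struct: M1 busy until I4 writes@16>
8) issue 25, read 26, done 31, write 32  <struct: M1 busy until I7 writes@24>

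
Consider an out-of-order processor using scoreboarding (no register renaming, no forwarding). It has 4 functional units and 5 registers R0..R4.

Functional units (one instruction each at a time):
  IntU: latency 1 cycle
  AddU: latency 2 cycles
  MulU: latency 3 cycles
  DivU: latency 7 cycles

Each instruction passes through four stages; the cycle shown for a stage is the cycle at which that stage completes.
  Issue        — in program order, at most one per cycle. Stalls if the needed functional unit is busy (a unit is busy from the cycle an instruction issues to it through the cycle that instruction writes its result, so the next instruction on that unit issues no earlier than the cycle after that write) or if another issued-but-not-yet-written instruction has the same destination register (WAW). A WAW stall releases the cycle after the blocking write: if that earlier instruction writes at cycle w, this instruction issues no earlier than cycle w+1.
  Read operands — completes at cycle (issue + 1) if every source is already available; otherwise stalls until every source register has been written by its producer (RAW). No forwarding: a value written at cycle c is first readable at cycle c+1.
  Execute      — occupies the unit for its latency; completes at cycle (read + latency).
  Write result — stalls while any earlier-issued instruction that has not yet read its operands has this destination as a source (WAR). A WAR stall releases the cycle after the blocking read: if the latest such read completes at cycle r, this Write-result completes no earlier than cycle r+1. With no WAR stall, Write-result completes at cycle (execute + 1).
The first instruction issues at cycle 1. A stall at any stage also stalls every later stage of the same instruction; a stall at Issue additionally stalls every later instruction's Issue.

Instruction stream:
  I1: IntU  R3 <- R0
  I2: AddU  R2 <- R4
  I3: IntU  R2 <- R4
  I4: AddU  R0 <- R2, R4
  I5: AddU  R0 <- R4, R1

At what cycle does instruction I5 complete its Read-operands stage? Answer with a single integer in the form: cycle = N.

cycle = 16

I1: IS=1 RO=2 EX=3 WR=4
I2: IS=2 RO=3 EX=5 WR=6
I3: IS=7 RO=8 EX=9 WR=10  [WAW R2: wait I2 write@6]
I4: IS=8 RO=11 EX=13 WR=14  [RAW R2: wait I3 write@10]
I5: IS=15 RO=16 EX=18 WR=19  [struct: AddU busy until I4 writes@14]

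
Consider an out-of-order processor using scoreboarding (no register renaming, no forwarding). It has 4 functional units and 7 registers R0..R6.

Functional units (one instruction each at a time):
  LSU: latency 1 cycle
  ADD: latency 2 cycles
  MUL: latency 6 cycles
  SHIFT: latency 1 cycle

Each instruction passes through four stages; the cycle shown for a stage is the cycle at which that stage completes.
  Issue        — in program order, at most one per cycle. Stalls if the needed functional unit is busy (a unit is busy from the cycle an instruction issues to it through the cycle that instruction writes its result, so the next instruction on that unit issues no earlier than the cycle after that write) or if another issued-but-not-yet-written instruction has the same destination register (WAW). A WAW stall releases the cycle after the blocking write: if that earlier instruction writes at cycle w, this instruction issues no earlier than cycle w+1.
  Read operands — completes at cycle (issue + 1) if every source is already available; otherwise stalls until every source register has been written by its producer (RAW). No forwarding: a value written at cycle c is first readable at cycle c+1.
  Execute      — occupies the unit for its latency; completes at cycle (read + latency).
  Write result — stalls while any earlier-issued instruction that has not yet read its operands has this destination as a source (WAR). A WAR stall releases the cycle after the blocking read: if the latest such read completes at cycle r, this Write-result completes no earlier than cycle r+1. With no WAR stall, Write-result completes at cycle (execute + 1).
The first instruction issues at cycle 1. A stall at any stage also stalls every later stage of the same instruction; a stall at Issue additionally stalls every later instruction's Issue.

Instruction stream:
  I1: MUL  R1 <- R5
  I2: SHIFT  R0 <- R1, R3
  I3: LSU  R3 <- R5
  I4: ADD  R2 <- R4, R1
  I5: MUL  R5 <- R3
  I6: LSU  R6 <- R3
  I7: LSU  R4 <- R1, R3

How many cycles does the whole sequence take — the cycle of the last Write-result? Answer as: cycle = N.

1) issue 1, read 2, done 8, write 9
2) issue 2, read 10, done 11, write 12  <RAW R1: wait I1 write@9>
3) issue 3, read 4, done 5, write 11  <WAR R3: wait I2 read@10>
4) issue 4, read 10, done 12, write 13  <RAW R1: wait I1 write@9>
5) issue 10, read 12, done 18, write 19  <struct: MUL busy until I1 writes@9 / RAW R3: wait I3 write@11>
6) issue 12, read 13, done 14, write 15  <struct: LSU busy until I3 writes@11>
7) issue 16, read 17, done 18, write 19  <struct: LSU busy until I6 writes@15>

cycle = 19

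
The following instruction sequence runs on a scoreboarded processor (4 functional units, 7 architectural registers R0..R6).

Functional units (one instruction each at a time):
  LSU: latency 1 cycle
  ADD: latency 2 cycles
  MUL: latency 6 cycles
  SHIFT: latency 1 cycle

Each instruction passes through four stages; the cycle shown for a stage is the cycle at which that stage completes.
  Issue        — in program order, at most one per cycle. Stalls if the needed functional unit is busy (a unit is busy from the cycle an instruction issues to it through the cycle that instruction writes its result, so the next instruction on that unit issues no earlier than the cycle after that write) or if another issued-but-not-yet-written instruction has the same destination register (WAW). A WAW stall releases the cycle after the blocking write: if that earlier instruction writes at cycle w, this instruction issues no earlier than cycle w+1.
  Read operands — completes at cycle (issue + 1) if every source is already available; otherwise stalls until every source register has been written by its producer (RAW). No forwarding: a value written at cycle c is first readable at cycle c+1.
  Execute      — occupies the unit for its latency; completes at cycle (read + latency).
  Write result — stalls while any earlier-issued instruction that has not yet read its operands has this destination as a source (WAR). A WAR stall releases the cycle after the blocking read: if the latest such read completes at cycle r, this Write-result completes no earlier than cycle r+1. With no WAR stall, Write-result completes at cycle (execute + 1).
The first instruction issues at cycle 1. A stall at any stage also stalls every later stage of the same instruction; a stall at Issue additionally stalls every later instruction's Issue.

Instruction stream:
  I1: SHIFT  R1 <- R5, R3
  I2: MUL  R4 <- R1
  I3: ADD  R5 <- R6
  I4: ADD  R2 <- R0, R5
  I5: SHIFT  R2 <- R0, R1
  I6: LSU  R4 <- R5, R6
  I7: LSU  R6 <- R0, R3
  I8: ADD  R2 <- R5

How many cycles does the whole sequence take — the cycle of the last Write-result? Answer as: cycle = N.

cycle = 23

cycle 1: I1 dispatched to SHIFT
cycle 2: I1 operands ready · I2 dispatched to MUL
cycle 3: I1 complete · I3 dispatched to ADD
cycle 4: R1←I1 · I3 operands ready
cycle 5: I2 operands ready
cycle 6: I3 complete
cycle 7: R5←I3
cycle 8: I4 dispatched to ADD
cycle 9: I4 operands ready
cycle 11: I2 complete · I4 complete
cycle 12: R4←I2 · R2←I4
cycle 13: I5 dispatched to SHIFT
cycle 14: I5 operands ready · I6 dispatched to LSU
cycle 15: I5 complete · I6 operands ready
cycle 16: R2←I5 · I6 complete
cycle 17: R4←I6
cycle 18: I7 dispatched to LSU
cycle 19: I7 operands ready · I8 dispatched to ADD
cycle 20: I7 complete · I8 operands ready
cycle 21: R6←I7
cycle 22: I8 complete
cycle 23: R2←I8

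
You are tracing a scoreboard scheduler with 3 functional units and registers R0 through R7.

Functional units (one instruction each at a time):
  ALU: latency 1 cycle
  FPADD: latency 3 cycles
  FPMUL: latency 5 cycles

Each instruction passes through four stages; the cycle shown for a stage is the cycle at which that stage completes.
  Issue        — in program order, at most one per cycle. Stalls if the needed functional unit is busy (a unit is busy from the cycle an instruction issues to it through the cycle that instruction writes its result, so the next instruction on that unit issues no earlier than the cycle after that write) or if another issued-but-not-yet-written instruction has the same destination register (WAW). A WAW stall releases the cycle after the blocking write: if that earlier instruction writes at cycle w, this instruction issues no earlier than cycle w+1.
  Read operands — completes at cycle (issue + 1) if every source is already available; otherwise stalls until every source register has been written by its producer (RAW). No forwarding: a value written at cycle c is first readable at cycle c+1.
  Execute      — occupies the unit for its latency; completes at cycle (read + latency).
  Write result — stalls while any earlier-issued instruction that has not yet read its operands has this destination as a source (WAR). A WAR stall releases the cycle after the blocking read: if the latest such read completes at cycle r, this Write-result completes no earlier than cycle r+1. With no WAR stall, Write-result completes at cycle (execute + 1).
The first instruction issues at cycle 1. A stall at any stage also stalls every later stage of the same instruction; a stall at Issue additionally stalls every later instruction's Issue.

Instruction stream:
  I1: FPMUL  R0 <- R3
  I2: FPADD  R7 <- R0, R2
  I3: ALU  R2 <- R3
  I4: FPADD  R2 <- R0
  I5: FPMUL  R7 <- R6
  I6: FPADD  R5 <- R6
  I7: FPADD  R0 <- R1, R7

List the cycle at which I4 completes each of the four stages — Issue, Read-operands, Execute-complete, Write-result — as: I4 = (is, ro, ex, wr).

[I1] 1/2/7/8
[I2] 2/9/12/13  (RAW R0: wait I1 write@8)
[I3] 3/4/5/10  (WAR R2: wait I2 read@9)
[I4] 14/15/18/19  (struct: FPADD busy until I2 writes@13)
[I5] 15/16/21/22
[I6] 20/21/24/25  (struct: FPADD busy until I4 writes@19)
[I7] 26/27/30/31  (struct: FPADD busy until I6 writes@25)

I4 = (14, 15, 18, 19)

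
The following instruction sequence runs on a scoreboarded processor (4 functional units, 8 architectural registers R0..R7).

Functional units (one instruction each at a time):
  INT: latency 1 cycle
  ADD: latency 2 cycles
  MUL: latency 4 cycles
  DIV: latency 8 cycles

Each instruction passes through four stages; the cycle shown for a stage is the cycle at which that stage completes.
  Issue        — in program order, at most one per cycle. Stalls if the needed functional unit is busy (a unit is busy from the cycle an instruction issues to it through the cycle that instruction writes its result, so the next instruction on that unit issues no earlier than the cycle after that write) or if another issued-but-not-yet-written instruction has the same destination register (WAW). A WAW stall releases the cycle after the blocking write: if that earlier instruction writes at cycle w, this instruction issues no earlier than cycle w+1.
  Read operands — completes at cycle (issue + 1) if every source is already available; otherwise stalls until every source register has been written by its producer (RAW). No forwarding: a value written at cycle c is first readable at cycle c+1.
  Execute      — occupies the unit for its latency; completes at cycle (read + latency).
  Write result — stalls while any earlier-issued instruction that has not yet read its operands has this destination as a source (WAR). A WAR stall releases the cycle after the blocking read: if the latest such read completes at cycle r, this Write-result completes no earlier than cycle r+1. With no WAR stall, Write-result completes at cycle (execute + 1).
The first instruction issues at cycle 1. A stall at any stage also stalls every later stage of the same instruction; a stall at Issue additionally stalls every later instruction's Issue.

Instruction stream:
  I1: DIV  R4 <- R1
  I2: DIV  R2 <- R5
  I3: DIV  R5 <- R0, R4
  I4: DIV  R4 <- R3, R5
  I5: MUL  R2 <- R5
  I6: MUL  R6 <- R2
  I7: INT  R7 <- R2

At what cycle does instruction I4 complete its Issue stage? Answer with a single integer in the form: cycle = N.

I1: IS=1 RO=2 EX=10 WR=11
I2: IS=12 RO=13 EX=21 WR=22  [struct: DIV busy until I1 writes@11]
I3: IS=23 RO=24 EX=32 WR=33  [struct: DIV busy until I2 writes@22]
I4: IS=34 RO=35 EX=43 WR=44  [struct: DIV busy until I3 writes@33]
I5: IS=35 RO=36 EX=40 WR=41
I6: IS=42 RO=43 EX=47 WR=48  [struct: MUL busy until I5 writes@41]
I7: IS=43 RO=44 EX=45 WR=46

cycle = 34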